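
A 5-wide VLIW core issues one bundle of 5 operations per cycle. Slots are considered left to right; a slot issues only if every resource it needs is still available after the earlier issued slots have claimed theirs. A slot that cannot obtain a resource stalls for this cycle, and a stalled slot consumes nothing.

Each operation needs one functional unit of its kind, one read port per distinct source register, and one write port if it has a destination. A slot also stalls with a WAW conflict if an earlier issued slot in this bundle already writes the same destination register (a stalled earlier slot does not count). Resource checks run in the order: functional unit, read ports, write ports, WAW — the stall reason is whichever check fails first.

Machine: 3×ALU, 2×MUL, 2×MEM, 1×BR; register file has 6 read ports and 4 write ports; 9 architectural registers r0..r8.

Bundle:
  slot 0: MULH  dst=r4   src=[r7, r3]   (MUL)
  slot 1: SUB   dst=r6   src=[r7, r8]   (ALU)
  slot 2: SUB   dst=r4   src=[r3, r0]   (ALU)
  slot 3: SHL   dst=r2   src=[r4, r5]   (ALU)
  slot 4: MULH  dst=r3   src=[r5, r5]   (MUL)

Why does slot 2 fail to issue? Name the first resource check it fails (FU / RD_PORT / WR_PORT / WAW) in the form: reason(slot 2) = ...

reason(slot 2) = WAW

  0. MUL→r4 ⇒ go  {3A/1Mu/2Ld/1B | 4r 3w}
  1. ALU→r6 ⇒ go  {2A/1Mu/2Ld/1B | 2r 2w}
  2. ALU→r4 ⇒ no(WAW)  {2A/1Mu/2Ld/1B | 2r 2w}
  3. ALU→r2 ⇒ go  {1A/1Mu/2Ld/1B | 0r 1w}
  4. MUL→r3 ⇒ no(RD_PORT)  {1A/1Mu/2Ld/1B | 0r 1w}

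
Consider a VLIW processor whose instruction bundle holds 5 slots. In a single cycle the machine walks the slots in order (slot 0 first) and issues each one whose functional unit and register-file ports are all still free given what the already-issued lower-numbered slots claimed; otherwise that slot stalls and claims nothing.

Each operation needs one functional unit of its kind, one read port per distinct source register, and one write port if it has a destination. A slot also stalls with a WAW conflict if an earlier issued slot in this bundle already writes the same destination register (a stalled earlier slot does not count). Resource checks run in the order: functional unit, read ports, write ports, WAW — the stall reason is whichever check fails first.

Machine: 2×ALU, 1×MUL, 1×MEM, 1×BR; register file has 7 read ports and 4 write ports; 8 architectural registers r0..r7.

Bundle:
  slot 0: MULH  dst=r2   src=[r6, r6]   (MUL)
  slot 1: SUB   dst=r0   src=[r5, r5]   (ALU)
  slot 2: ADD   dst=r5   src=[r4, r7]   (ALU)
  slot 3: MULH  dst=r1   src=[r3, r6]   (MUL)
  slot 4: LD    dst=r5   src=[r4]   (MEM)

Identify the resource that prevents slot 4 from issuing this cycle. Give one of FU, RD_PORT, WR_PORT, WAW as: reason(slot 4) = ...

(0) want 1×MUL +1rd +1wr — yes → AL2|MU0|ME1|BR1|rd6|wr3
(1) want 1×ALU +1rd +1wr — yes → AL1|MU0|ME1|BR1|rd5|wr2
(2) want 1×ALU +2rd +1wr — yes → AL0|MU0|ME1|BR1|rd3|wr1
(3) want 1×MUL +2rd +1wr — FU → AL0|MU0|ME1|BR1|rd3|wr1
(4) want 1×MEM +1rd +1wr — WAW → AL0|MU0|ME1|BR1|rd3|wr1

reason(slot 4) = WAW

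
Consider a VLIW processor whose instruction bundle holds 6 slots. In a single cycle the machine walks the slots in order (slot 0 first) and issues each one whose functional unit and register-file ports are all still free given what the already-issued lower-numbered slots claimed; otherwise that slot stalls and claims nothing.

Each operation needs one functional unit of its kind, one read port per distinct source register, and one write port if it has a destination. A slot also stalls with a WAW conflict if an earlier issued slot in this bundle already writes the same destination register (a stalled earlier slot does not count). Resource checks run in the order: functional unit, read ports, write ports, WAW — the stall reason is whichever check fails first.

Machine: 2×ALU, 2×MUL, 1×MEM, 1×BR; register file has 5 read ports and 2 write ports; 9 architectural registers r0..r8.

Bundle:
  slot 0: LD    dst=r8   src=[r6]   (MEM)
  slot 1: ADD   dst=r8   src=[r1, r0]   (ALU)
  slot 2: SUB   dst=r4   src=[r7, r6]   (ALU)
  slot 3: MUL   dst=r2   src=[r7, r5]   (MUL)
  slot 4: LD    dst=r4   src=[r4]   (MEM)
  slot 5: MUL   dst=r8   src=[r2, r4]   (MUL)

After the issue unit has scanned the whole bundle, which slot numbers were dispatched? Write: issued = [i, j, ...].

issued = [0, 2]

[0] MEM needs rd=1 wr=1: ok; after: ALU=2 MUL=2 MEM=0 BR=1, R=4, W=1
[1] ALU needs rd=2 wr=1: WAW; after: ALU=2 MUL=2 MEM=0 BR=1, R=4, W=1
[2] ALU needs rd=2 wr=1: ok; after: ALU=1 MUL=2 MEM=0 BR=1, R=2, W=0
[3] MUL needs rd=2 wr=1: WR_PORT; after: ALU=1 MUL=2 MEM=0 BR=1, R=2, W=0
[4] MEM needs rd=1 wr=1: FU; after: ALU=1 MUL=2 MEM=0 BR=1, R=2, W=0
[5] MUL needs rd=2 wr=1: WR_PORT; after: ALU=1 MUL=2 MEM=0 BR=1, R=2, W=0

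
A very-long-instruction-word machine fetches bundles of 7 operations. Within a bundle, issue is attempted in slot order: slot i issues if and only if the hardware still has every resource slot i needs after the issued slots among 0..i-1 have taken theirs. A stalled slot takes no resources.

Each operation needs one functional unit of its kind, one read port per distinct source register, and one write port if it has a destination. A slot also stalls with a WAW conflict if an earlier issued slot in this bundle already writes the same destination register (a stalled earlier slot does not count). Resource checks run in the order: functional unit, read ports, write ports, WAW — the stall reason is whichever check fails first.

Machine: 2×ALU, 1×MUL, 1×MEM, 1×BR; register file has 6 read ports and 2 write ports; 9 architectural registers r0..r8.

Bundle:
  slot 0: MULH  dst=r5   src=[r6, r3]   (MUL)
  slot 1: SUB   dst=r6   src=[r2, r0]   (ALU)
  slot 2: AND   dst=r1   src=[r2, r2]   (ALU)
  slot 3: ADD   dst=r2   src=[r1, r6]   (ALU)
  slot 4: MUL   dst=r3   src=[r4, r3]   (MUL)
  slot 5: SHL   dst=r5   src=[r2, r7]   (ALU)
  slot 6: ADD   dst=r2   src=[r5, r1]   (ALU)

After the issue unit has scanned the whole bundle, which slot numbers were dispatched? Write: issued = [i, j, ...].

(0) want 1×MUL +2rd +1wr — yes → AL2|MU0|ME1|BR1|rd4|wr1
(1) want 1×ALU +2rd +1wr — yes → AL1|MU0|ME1|BR1|rd2|wr0
(2) want 1×ALU +1rd +1wr — WR_PORT → AL1|MU0|ME1|BR1|rd2|wr0
(3) want 1×ALU +2rd +1wr — WR_PORT → AL1|MU0|ME1|BR1|rd2|wr0
(4) want 1×MUL +2rd +1wr — FU → AL1|MU0|ME1|BR1|rd2|wr0
(5) want 1×ALU +2rd +1wr — WR_PORT → AL1|MU0|ME1|BR1|rd2|wr0
(6) want 1×ALU +2rd +1wr — WR_PORT → AL1|MU0|ME1|BR1|rd2|wr0

issued = [0, 1]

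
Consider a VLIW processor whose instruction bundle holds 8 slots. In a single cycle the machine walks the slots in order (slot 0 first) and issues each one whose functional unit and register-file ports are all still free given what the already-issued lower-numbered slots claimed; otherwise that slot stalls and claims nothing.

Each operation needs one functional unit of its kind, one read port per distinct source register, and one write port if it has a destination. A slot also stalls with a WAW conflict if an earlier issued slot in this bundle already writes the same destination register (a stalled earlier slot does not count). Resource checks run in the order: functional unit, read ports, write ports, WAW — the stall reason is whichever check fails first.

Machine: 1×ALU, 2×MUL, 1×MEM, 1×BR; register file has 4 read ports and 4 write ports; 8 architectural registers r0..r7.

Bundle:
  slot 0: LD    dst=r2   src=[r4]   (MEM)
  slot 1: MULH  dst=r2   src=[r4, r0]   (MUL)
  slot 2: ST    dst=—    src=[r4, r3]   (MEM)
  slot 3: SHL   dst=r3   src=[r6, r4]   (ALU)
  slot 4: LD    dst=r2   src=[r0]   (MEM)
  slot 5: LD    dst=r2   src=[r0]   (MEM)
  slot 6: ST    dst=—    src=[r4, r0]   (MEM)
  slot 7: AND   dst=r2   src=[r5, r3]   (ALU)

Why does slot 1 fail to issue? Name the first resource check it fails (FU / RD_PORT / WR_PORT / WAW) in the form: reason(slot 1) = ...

reason(slot 1) = WAW

#0 MEM src=r4 dispatched  <A:1 Mu:2 Ld:0 B:1 rd:3 wr:3>
#1 MUL src=r4,r0 held:WAW  <A:1 Mu:2 Ld:0 B:1 rd:3 wr:3>
#2 MEM src=r4,r3 held:FU  <A:1 Mu:2 Ld:0 B:1 rd:3 wr:3>
#3 ALU src=r6,r4 dispatched  <A:0 Mu:2 Ld:0 B:1 rd:1 wr:2>
#4 MEM src=r0 held:FU  <A:0 Mu:2 Ld:0 B:1 rd:1 wr:2>
#5 MEM src=r0 held:FU  <A:0 Mu:2 Ld:0 B:1 rd:1 wr:2>
#6 MEM src=r4,r0 held:FU  <A:0 Mu:2 Ld:0 B:1 rd:1 wr:2>
#7 ALU src=r5,r3 held:FU  <A:0 Mu:2 Ld:0 B:1 rd:1 wr:2>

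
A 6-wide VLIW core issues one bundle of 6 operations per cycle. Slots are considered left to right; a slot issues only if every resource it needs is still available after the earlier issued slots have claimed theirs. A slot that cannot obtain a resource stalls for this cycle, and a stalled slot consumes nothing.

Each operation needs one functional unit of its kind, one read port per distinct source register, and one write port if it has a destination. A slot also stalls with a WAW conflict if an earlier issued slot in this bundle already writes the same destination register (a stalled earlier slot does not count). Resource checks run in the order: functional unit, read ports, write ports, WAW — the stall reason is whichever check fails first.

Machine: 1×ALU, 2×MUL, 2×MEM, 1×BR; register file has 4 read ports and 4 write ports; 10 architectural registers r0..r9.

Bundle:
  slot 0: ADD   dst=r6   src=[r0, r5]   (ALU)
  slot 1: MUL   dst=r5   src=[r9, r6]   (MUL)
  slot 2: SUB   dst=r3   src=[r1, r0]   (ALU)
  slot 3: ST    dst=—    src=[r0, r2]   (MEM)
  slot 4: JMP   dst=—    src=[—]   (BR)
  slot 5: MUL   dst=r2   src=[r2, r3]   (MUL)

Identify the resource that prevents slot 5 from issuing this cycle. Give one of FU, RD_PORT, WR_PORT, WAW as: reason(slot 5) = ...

reason(slot 5) = RD_PORT

slot 0 (ALU): ISSUE — free A0,Mu2,Ld2,B1 rp2 wp3
slot 1 (MUL): ISSUE — free A0,Mu1,Ld2,B1 rp0 wp2
slot 2 (ALU): stall FU — free A0,Mu1,Ld2,B1 rp0 wp2
slot 3 (MEM): stall RD_PORT — free A0,Mu1,Ld2,B1 rp0 wp2
slot 4 (BR): ISSUE — free A0,Mu1,Ld2,B0 rp0 wp2
slot 5 (MUL): stall RD_PORT — free A0,Mu1,Ld2,B0 rp0 wp2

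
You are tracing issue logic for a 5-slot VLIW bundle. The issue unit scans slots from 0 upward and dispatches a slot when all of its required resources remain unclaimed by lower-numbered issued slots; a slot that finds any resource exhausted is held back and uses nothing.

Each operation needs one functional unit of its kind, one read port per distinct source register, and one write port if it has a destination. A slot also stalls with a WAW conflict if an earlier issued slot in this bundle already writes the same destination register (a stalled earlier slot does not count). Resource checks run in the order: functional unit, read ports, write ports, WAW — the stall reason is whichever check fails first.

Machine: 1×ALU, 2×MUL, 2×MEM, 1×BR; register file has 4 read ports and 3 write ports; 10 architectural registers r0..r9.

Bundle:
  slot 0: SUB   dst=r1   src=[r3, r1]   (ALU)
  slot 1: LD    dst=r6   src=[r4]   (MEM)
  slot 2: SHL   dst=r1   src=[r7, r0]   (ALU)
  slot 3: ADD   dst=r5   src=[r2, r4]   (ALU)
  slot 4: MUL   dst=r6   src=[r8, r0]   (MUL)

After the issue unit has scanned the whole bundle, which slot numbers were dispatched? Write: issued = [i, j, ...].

(0) want 1×ALU +2rd +1wr — yes → AL0|MU2|ME2|BR1|rd2|wr2
(1) want 1×MEM +1rd +1wr — yes → AL0|MU2|ME1|BR1|rd1|wr1
(2) want 1×ALU +2rd +1wr — FU → AL0|MU2|ME1|BR1|rd1|wr1
(3) want 1×ALU +2rd +1wr — FU → AL0|MU2|ME1|BR1|rd1|wr1
(4) want 1×MUL +2rd +1wr — RD_PORT → AL0|MU2|ME1|BR1|rd1|wr1

issued = [0, 1]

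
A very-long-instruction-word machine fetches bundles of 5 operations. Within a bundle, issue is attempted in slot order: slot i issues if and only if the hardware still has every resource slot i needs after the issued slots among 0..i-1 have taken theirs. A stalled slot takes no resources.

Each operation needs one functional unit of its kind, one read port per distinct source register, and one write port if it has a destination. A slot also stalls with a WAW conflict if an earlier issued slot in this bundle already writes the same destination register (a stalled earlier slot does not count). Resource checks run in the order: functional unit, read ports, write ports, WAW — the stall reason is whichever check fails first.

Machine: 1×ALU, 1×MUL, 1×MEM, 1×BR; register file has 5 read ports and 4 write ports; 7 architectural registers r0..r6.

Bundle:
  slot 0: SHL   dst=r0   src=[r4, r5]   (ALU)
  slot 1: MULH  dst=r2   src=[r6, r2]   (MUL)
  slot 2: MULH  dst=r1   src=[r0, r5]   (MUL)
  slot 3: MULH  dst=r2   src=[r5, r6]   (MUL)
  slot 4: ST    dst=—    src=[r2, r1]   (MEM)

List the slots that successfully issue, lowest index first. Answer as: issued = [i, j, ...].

issued = [0, 1]

(0) want 1×ALU +2rd +1wr — yes → AL0|MU1|ME1|BR1|rd3|wr3
(1) want 1×MUL +2rd +1wr — yes → AL0|MU0|ME1|BR1|rd1|wr2
(2) want 1×MUL +2rd +1wr — FU → AL0|MU0|ME1|BR1|rd1|wr2
(3) want 1×MUL +2rd +1wr — FU → AL0|MU0|ME1|BR1|rd1|wr2
(4) want 1×MEM +2rd +0wr — RD_PORT → AL0|MU0|ME1|BR1|rd1|wr2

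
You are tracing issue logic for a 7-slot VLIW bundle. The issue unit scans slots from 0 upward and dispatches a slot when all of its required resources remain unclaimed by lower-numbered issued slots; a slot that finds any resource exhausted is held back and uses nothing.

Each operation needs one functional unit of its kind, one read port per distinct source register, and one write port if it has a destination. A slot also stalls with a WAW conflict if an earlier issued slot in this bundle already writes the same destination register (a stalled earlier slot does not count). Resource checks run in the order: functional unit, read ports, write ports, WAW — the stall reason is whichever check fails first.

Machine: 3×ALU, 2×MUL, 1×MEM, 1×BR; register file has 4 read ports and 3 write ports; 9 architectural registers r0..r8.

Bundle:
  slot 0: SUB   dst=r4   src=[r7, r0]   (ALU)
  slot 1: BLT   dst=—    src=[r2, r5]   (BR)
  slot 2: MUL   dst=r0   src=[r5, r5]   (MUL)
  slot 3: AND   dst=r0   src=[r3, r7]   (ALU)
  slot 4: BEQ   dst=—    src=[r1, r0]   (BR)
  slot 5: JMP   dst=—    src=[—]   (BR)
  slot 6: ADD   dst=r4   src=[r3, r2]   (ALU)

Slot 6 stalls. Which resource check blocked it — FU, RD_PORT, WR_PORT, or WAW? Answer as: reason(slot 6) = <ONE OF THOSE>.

#0 ALU src=r7,r0 dispatched  <A:2 Mu:2 Ld:1 B:1 rd:2 wr:2>
#1 BR src=r2,r5 dispatched  <A:2 Mu:2 Ld:1 B:0 rd:0 wr:2>
#2 MUL src=r5,r5 held:RD_PORT  <A:2 Mu:2 Ld:1 B:0 rd:0 wr:2>
#3 ALU src=r3,r7 held:RD_PORT  <A:2 Mu:2 Ld:1 B:0 rd:0 wr:2>
#4 BR src=r1,r0 held:FU  <A:2 Mu:2 Ld:1 B:0 rd:0 wr:2>
#5 BR src=- held:FU  <A:2 Mu:2 Ld:1 B:0 rd:0 wr:2>
#6 ALU src=r3,r2 held:RD_PORT  <A:2 Mu:2 Ld:1 B:0 rd:0 wr:2>

reason(slot 6) = RD_PORT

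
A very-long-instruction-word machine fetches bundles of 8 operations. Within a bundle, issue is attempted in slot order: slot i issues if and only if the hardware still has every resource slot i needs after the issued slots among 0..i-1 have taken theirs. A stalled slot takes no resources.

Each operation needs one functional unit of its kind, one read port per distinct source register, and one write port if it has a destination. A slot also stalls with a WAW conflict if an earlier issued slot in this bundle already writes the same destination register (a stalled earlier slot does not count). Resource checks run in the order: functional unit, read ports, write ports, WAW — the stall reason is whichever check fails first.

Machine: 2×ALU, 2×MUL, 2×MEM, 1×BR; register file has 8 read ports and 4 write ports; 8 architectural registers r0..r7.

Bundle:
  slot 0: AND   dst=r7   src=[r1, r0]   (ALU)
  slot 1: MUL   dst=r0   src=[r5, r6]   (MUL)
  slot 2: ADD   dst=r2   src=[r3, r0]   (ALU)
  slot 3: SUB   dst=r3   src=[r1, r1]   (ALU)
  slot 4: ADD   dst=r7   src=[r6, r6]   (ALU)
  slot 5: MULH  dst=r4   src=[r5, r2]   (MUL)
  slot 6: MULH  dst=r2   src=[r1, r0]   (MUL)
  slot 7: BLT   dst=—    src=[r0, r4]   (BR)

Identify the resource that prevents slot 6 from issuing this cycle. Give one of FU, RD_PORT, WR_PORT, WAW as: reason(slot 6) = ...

reason(slot 6) = FU

[0] ALU needs rd=2 wr=1: ok; after: ALU=1 MUL=2 MEM=2 BR=1, R=6, W=3
[1] MUL needs rd=2 wr=1: ok; after: ALU=1 MUL=1 MEM=2 BR=1, R=4, W=2
[2] ALU needs rd=2 wr=1: ok; after: ALU=0 MUL=1 MEM=2 BR=1, R=2, W=1
[3] ALU needs rd=1 wr=1: FU; after: ALU=0 MUL=1 MEM=2 BR=1, R=2, W=1
[4] ALU needs rd=1 wr=1: FU; after: ALU=0 MUL=1 MEM=2 BR=1, R=2, W=1
[5] MUL needs rd=2 wr=1: ok; after: ALU=0 MUL=0 MEM=2 BR=1, R=0, W=0
[6] MUL needs rd=2 wr=1: FU; after: ALU=0 MUL=0 MEM=2 BR=1, R=0, W=0
[7] BR needs rd=2 wr=0: RD_PORT; after: ALU=0 MUL=0 MEM=2 BR=1, R=0, W=0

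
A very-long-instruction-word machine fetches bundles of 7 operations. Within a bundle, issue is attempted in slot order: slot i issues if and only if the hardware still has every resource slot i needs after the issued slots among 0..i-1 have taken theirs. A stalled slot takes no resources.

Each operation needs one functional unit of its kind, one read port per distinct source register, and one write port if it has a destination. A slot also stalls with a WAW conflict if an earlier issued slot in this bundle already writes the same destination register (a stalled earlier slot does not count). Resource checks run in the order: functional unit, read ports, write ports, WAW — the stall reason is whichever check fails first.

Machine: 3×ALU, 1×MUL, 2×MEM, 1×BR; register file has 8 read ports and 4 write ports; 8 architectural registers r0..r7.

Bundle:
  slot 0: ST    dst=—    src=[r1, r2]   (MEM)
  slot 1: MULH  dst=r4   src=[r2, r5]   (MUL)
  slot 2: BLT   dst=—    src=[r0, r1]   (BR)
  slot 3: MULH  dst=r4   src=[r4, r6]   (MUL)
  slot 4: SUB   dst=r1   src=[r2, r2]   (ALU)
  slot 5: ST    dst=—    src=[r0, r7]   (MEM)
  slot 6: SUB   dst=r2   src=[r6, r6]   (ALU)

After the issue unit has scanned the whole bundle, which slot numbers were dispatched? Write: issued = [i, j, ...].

issued = [0, 1, 2, 4, 6]

#0 MEM src=r1,r2 dispatched  <A:3 Mu:1 Ld:1 B:1 rd:6 wr:4>
#1 MUL src=r2,r5 dispatched  <A:3 Mu:0 Ld:1 B:1 rd:4 wr:3>
#2 BR src=r0,r1 dispatched  <A:3 Mu:0 Ld:1 B:0 rd:2 wr:3>
#3 MUL src=r4,r6 held:FU  <A:3 Mu:0 Ld:1 B:0 rd:2 wr:3>
#4 ALU src=r2,r2 dispatched  <A:2 Mu:0 Ld:1 B:0 rd:1 wr:2>
#5 MEM src=r0,r7 held:RD_PORT  <A:2 Mu:0 Ld:1 B:0 rd:1 wr:2>
#6 ALU src=r6,r6 dispatched  <A:1 Mu:0 Ld:1 B:0 rd:0 wr:1>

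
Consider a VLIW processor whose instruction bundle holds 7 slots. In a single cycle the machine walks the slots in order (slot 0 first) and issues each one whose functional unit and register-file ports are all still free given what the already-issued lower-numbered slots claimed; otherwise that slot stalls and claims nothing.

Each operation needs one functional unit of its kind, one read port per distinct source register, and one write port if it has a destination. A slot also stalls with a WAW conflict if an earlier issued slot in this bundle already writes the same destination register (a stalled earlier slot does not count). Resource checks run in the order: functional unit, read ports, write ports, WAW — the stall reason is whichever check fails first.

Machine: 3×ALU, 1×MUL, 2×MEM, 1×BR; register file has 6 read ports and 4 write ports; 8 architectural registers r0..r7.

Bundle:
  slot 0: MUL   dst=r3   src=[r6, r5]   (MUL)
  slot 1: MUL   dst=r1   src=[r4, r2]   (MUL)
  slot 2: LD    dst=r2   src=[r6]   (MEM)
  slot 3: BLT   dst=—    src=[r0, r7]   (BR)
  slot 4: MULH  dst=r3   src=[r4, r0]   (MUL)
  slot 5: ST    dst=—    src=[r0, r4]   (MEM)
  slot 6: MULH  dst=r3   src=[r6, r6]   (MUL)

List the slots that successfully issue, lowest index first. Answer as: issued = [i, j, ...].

[0] MUL needs rd=2 wr=1: ok; after: ALU=3 MUL=0 MEM=2 BR=1, R=4, W=3
[1] MUL needs rd=2 wr=1: FU; after: ALU=3 MUL=0 MEM=2 BR=1, R=4, W=3
[2] MEM needs rd=1 wr=1: ok; after: ALU=3 MUL=0 MEM=1 BR=1, R=3, W=2
[3] BR needs rd=2 wr=0: ok; after: ALU=3 MUL=0 MEM=1 BR=0, R=1, W=2
[4] MUL needs rd=2 wr=1: FU; after: ALU=3 MUL=0 MEM=1 BR=0, R=1, W=2
[5] MEM needs rd=2 wr=0: RD_PORT; after: ALU=3 MUL=0 MEM=1 BR=0, R=1, W=2
[6] MUL needs rd=1 wr=1: FU; after: ALU=3 MUL=0 MEM=1 BR=0, R=1, W=2

issued = [0, 2, 3]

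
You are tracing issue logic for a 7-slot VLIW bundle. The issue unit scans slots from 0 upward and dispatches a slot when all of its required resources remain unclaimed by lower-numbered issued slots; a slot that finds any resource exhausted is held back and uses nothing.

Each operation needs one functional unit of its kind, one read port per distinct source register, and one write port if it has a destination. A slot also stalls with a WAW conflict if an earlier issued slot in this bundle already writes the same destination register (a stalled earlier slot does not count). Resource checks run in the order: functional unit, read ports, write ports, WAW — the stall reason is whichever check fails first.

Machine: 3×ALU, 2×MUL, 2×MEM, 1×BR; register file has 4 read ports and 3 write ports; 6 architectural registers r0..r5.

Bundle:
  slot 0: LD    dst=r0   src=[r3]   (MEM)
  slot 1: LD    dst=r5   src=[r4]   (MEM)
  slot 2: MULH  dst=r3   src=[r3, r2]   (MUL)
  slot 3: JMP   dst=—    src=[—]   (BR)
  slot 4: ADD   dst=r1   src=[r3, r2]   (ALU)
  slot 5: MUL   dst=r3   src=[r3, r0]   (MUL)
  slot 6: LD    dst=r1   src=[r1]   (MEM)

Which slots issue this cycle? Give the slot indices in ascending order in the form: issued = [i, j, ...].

issued = [0, 1, 2, 3]

  0. MEM→r0 ⇒ go  {3A/2Mu/1Ld/1B | 3r 2w}
  1. MEM→r5 ⇒ go  {3A/2Mu/0Ld/1B | 2r 1w}
  2. MUL→r3 ⇒ go  {3A/1Mu/0Ld/1B | 0r 0w}
  3. BR ⇒ go  {3A/1Mu/0Ld/0B | 0r 0w}
  4. ALU→r1 ⇒ no(RD_PORT)  {3A/1Mu/0Ld/0B | 0r 0w}
  5. MUL→r3 ⇒ no(RD_PORT)  {3A/1Mu/0Ld/0B | 0r 0w}
  6. MEM→r1 ⇒ no(FU)  {3A/1Mu/0Ld/0B | 0r 0w}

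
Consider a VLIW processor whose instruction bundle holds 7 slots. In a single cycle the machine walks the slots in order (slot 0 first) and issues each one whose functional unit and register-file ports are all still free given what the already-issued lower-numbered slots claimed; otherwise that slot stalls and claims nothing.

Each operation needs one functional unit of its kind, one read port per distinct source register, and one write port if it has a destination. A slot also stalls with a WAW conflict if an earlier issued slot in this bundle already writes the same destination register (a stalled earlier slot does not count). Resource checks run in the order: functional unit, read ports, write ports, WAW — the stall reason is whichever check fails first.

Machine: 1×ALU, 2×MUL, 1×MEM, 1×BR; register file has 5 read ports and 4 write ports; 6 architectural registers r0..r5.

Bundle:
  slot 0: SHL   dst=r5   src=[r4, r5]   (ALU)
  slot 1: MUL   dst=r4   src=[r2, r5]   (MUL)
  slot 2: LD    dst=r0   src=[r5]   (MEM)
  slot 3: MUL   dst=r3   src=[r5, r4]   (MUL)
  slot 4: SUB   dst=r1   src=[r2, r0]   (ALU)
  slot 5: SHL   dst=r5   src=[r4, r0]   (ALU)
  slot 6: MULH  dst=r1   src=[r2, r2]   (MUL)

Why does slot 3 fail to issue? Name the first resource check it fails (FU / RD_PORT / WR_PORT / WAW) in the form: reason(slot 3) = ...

#0 ALU src=r4,r5 dispatched  <A:0 Mu:2 Ld:1 B:1 rd:3 wr:3>
#1 MUL src=r2,r5 dispatched  <A:0 Mu:1 Ld:1 B:1 rd:1 wr:2>
#2 MEM src=r5 dispatched  <A:0 Mu:1 Ld:0 B:1 rd:0 wr:1>
#3 MUL src=r5,r4 held:RD_PORT  <A:0 Mu:1 Ld:0 B:1 rd:0 wr:1>
#4 ALU src=r2,r0 held:FU  <A:0 Mu:1 Ld:0 B:1 rd:0 wr:1>
#5 ALU src=r4,r0 held:FU  <A:0 Mu:1 Ld:0 B:1 rd:0 wr:1>
#6 MUL src=r2,r2 held:RD_PORT  <A:0 Mu:1 Ld:0 B:1 rd:0 wr:1>

reason(slot 3) = RD_PORT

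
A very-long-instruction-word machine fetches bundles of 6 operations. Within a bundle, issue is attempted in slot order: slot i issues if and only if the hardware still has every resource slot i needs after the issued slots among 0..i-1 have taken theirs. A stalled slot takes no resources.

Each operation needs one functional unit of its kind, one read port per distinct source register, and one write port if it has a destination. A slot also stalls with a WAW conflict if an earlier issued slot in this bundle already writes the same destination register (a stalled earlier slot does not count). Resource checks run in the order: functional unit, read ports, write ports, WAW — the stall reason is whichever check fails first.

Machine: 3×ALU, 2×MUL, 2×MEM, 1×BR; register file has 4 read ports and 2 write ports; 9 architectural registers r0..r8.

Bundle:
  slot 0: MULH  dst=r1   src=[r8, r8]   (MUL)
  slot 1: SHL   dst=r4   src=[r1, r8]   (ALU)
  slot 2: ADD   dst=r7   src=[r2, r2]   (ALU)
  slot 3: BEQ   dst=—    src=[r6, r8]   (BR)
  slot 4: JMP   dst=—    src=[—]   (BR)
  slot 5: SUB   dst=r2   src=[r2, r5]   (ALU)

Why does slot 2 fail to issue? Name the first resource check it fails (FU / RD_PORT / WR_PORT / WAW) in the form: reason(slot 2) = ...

  0. MUL→r1 ⇒ go  {3A/1Mu/2Ld/1B | 3r 1w}
  1. ALU→r4 ⇒ go  {2A/1Mu/2Ld/1B | 1r 0w}
  2. ALU→r7 ⇒ no(WR_PORT)  {2A/1Mu/2Ld/1B | 1r 0w}
  3. BR ⇒ no(RD_PORT)  {2A/1Mu/2Ld/1B | 1r 0w}
  4. BR ⇒ go  {2A/1Mu/2Ld/0B | 1r 0w}
  5. ALU→r2 ⇒ no(RD_PORT)  {2A/1Mu/2Ld/0B | 1r 0w}

reason(slot 2) = WR_PORT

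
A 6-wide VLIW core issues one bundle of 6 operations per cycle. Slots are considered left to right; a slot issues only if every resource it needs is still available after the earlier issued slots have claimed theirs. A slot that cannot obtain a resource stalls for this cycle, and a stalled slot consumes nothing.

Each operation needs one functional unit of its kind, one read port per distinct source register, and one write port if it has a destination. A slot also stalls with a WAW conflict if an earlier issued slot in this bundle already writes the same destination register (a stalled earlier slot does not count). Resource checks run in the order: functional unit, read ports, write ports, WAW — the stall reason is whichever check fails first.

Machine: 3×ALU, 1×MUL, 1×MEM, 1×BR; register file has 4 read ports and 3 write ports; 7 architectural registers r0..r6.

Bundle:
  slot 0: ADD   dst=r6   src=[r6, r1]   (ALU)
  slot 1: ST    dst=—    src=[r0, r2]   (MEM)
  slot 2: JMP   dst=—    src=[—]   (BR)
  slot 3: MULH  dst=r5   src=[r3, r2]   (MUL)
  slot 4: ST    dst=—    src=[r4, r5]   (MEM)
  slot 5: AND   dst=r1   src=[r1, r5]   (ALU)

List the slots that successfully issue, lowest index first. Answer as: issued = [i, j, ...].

issued = [0, 1, 2]

#0 ALU src=r6,r1 dispatched  <A:2 Mu:1 Ld:1 B:1 rd:2 wr:2>
#1 MEM src=r0,r2 dispatched  <A:2 Mu:1 Ld:0 B:1 rd:0 wr:2>
#2 BR src=- dispatched  <A:2 Mu:1 Ld:0 B:0 rd:0 wr:2>
#3 MUL src=r3,r2 held:RD_PORT  <A:2 Mu:1 Ld:0 B:0 rd:0 wr:2>
#4 MEM src=r4,r5 held:FU  <A:2 Mu:1 Ld:0 B:0 rd:0 wr:2>
#5 ALU src=r1,r5 held:RD_PORT  <A:2 Mu:1 Ld:0 B:0 rd:0 wr:2>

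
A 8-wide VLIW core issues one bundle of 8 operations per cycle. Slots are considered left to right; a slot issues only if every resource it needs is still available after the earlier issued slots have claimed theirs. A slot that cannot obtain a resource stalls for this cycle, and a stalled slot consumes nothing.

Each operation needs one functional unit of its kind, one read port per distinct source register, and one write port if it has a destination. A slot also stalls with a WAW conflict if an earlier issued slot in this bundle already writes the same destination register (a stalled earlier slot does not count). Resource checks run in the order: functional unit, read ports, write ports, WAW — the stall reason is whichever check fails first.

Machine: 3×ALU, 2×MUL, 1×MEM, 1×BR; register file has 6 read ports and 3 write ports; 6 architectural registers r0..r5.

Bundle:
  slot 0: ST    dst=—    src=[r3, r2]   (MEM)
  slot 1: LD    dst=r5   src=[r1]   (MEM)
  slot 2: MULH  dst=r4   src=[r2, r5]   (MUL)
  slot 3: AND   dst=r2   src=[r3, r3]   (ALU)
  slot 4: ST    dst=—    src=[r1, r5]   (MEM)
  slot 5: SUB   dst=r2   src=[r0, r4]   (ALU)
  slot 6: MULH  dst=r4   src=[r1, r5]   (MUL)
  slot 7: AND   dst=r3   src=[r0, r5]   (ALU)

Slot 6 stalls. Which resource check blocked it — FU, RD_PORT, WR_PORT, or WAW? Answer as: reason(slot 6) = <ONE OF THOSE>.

reason(slot 6) = RD_PORT

  0. MEM ⇒ go  {3A/2Mu/0Ld/1B | 4r 3w}
  1. MEM→r5 ⇒ no(FU)  {3A/2Mu/0Ld/1B | 4r 3w}
  2. MUL→r4 ⇒ go  {3A/1Mu/0Ld/1B | 2r 2w}
  3. ALU→r2 ⇒ go  {2A/1Mu/0Ld/1B | 1r 1w}
  4. MEM ⇒ no(FU)  {2A/1Mu/0Ld/1B | 1r 1w}
  5. ALU→r2 ⇒ no(RD_PORT)  {2A/1Mu/0Ld/1B | 1r 1w}
  6. MUL→r4 ⇒ no(RD_PORT)  {2A/1Mu/0Ld/1B | 1r 1w}
  7. ALU→r3 ⇒ no(RD_PORT)  {2A/1Mu/0Ld/1B | 1r 1w}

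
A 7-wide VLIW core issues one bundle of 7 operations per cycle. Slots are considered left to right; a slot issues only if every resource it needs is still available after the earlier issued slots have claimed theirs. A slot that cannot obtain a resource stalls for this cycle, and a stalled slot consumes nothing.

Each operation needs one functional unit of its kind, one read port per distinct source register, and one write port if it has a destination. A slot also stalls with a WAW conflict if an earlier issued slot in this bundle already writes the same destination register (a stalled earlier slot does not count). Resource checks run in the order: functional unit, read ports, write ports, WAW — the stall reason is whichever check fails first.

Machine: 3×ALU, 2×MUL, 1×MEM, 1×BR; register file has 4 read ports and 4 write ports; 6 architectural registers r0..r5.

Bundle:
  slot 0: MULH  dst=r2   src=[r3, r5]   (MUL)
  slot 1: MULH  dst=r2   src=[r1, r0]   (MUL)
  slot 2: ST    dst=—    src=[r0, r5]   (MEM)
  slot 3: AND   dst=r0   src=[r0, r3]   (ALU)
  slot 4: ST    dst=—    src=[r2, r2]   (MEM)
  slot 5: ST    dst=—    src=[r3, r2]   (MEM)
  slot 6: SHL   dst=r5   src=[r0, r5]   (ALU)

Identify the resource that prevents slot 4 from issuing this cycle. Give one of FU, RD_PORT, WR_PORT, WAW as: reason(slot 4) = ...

reason(slot 4) = FU

  0. MUL→r2 ⇒ go  {3A/1Mu/1Ld/1B | 2r 3w}
  1. MUL→r2 ⇒ no(WAW)  {3A/1Mu/1Ld/1B | 2r 3w}
  2. MEM ⇒ go  {3A/1Mu/0Ld/1B | 0r 3w}
  3. ALU→r0 ⇒ no(RD_PORT)  {3A/1Mu/0Ld/1B | 0r 3w}
  4. MEM ⇒ no(FU)  {3A/1Mu/0Ld/1B | 0r 3w}
  5. MEM ⇒ no(FU)  {3A/1Mu/0Ld/1B | 0r 3w}
  6. ALU→r5 ⇒ no(RD_PORT)  {3A/1Mu/0Ld/1B | 0r 3w}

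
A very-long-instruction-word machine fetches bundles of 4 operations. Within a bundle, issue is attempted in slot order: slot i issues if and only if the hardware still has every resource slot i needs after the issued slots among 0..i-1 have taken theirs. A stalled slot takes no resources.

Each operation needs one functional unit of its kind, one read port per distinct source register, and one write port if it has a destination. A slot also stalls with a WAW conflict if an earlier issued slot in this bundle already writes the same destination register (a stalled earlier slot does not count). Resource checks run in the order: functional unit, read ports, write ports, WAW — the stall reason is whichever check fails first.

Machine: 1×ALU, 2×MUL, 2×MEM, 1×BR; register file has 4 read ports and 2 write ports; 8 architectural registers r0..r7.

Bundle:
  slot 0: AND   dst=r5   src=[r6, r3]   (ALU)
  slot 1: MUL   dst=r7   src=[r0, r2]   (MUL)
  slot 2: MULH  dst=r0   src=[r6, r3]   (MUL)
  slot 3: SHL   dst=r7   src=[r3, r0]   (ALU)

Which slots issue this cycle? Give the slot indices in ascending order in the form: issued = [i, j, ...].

issued = [0, 1]

#0 ALU src=r6,r3 dispatched  <A:0 Mu:2 Ld:2 B:1 rd:2 wr:1>
#1 MUL src=r0,r2 dispatched  <A:0 Mu:1 Ld:2 B:1 rd:0 wr:0>
#2 MUL src=r6,r3 held:RD_PORT  <A:0 Mu:1 Ld:2 B:1 rd:0 wr:0>
#3 ALU src=r3,r0 held:FU  <A:0 Mu:1 Ld:2 B:1 rd:0 wr:0>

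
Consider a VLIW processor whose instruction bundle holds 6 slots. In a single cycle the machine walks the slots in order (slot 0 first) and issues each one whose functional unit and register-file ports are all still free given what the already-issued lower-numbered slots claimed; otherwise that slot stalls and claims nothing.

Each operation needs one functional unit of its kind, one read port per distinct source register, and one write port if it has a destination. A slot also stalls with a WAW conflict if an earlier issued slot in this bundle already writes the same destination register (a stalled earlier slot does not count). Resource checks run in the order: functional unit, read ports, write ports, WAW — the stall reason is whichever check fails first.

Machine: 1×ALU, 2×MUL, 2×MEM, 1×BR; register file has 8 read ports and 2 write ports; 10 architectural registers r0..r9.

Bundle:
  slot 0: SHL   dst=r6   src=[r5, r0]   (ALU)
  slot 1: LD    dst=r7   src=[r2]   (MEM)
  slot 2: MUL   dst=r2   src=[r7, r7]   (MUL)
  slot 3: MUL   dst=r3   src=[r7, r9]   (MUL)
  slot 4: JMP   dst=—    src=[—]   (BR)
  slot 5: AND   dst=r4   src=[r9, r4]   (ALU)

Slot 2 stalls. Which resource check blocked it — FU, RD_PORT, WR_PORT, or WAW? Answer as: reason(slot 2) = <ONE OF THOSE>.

[0] ALU needs rd=2 wr=1: ok; after: ALU=0 MUL=2 MEM=2 BR=1, R=6, W=1
[1] MEM needs rd=1 wr=1: ok; after: ALU=0 MUL=2 MEM=1 BR=1, R=5, W=0
[2] MUL needs rd=1 wr=1: WR_PORT; after: ALU=0 MUL=2 MEM=1 BR=1, R=5, W=0
[3] MUL needs rd=2 wr=1: WR_PORT; after: ALU=0 MUL=2 MEM=1 BR=1, R=5, W=0
[4] BR needs rd=0 wr=0: ok; after: ALU=0 MUL=2 MEM=1 BR=0, R=5, W=0
[5] ALU needs rd=2 wr=1: FU; after: ALU=0 MUL=2 MEM=1 BR=0, R=5, W=0

reason(slot 2) = WR_PORT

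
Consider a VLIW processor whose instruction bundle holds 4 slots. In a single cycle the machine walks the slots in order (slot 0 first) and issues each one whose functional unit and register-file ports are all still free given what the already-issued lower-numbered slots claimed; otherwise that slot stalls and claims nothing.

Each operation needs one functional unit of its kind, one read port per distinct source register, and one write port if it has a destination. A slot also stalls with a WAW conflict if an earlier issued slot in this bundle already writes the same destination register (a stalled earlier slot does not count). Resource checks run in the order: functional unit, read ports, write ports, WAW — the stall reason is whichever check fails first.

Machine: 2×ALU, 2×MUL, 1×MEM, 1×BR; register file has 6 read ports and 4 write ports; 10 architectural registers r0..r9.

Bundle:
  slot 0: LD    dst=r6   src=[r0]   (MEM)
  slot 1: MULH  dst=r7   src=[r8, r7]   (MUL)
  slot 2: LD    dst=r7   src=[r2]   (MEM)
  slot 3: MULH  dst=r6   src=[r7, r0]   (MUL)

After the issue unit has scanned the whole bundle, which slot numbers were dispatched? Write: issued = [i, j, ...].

#0 MEM src=r0 dispatched  <A:2 Mu:2 Ld:0 B:1 rd:5 wr:3>
#1 MUL src=r8,r7 dispatched  <A:2 Mu:1 Ld:0 B:1 rd:3 wr:2>
#2 MEM src=r2 held:FU  <A:2 Mu:1 Ld:0 B:1 rd:3 wr:2>
#3 MUL src=r7,r0 held:WAW  <A:2 Mu:1 Ld:0 B:1 rd:3 wr:2>

issued = [0, 1]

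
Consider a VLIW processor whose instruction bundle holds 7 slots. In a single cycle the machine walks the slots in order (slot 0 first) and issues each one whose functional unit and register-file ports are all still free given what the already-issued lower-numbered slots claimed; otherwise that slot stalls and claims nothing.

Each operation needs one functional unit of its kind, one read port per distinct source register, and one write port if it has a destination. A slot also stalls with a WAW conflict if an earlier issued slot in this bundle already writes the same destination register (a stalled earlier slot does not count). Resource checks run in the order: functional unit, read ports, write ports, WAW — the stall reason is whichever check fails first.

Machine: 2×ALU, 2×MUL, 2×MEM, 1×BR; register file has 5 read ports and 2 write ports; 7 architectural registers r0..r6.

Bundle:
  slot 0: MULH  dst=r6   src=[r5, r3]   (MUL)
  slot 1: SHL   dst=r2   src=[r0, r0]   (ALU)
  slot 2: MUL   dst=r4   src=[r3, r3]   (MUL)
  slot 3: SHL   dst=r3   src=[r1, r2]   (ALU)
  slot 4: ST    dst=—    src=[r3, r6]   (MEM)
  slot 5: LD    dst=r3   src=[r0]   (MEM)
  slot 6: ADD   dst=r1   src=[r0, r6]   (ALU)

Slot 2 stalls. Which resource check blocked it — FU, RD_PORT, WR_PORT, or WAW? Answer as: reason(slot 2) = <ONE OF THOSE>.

slot 0 (MUL): ISSUE — free A2,Mu1,Ld2,B1 rp3 wp1
slot 1 (ALU): ISSUE — free A1,Mu1,Ld2,B1 rp2 wp0
slot 2 (MUL): stall WR_PORT — free A1,Mu1,Ld2,B1 rp2 wp0
slot 3 (ALU): stall WR_PORT — free A1,Mu1,Ld2,B1 rp2 wp0
slot 4 (MEM): ISSUE — free A1,Mu1,Ld1,B1 rp0 wp0
slot 5 (MEM): stall RD_PORT — free A1,Mu1,Ld1,B1 rp0 wp0
slot 6 (ALU): stall RD_PORT — free A1,Mu1,Ld1,B1 rp0 wp0

reason(slot 2) = WR_PORT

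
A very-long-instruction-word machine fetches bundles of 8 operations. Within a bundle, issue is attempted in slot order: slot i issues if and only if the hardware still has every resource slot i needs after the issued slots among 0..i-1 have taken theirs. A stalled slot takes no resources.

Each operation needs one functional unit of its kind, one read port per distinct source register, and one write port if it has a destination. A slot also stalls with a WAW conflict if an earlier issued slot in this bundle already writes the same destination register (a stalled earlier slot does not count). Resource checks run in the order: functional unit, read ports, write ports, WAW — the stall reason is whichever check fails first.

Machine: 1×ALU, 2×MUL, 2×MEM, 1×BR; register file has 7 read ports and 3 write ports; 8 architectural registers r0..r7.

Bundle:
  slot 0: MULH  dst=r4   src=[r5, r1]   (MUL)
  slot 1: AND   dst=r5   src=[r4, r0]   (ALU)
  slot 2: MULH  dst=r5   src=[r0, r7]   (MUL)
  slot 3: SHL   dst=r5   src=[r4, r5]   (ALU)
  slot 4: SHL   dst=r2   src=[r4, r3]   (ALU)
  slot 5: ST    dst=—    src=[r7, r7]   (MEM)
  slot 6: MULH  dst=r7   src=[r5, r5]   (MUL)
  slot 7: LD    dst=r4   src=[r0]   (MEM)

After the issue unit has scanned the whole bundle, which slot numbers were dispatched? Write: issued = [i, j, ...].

#0 MUL src=r5,r1 dispatched  <A:1 Mu:1 Ld:2 B:1 rd:5 wr:2>
#1 ALU src=r4,r0 dispatched  <A:0 Mu:1 Ld:2 B:1 rd:3 wr:1>
#2 MUL src=r0,r7 held:WAW  <A:0 Mu:1 Ld:2 B:1 rd:3 wr:1>
#3 ALU src=r4,r5 held:FU  <A:0 Mu:1 Ld:2 B:1 rd:3 wr:1>
#4 ALU src=r4,r3 held:FU  <A:0 Mu:1 Ld:2 B:1 rd:3 wr:1>
#5 MEM src=r7,r7 dispatched  <A:0 Mu:1 Ld:1 B:1 rd:2 wr:1>
#6 MUL src=r5,r5 dispatched  <A:0 Mu:0 Ld:1 B:1 rd:1 wr:0>
#7 MEM src=r0 held:WR_PORT  <A:0 Mu:0 Ld:1 B:1 rd:1 wr:0>

issued = [0, 1, 5, 6]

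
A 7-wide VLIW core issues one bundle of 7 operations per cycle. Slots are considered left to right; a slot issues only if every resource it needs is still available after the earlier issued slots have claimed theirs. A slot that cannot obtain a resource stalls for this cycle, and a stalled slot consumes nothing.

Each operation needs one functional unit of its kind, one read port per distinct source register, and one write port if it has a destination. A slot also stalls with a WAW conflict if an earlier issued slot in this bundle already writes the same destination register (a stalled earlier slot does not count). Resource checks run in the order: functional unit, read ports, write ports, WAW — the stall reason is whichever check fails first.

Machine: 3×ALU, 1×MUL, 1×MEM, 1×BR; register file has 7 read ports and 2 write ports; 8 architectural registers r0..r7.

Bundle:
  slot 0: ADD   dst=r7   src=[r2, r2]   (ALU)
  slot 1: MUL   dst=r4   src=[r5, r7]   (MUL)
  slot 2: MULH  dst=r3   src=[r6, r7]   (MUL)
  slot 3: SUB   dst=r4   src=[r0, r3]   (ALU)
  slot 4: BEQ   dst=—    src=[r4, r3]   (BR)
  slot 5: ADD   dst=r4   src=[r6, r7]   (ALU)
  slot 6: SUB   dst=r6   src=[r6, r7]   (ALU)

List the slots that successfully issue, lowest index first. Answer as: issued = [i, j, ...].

#0 ALU src=r2,r2 dispatched  <A:2 Mu:1 Ld:1 B:1 rd:6 wr:1>
#1 MUL src=r5,r7 dispatched  <A:2 Mu:0 Ld:1 B:1 rd:4 wr:0>
#2 MUL src=r6,r7 held:FU  <A:2 Mu:0 Ld:1 B:1 rd:4 wr:0>
#3 ALU src=r0,r3 held:WR_PORT  <A:2 Mu:0 Ld:1 B:1 rd:4 wr:0>
#4 BR src=r4,r3 dispatched  <A:2 Mu:0 Ld:1 B:0 rd:2 wr:0>
#5 ALU src=r6,r7 held:WR_PORT  <A:2 Mu:0 Ld:1 B:0 rd:2 wr:0>
#6 ALU src=r6,r7 held:WR_PORT  <A:2 Mu:0 Ld:1 B:0 rd:2 wr:0>

issued = [0, 1, 4]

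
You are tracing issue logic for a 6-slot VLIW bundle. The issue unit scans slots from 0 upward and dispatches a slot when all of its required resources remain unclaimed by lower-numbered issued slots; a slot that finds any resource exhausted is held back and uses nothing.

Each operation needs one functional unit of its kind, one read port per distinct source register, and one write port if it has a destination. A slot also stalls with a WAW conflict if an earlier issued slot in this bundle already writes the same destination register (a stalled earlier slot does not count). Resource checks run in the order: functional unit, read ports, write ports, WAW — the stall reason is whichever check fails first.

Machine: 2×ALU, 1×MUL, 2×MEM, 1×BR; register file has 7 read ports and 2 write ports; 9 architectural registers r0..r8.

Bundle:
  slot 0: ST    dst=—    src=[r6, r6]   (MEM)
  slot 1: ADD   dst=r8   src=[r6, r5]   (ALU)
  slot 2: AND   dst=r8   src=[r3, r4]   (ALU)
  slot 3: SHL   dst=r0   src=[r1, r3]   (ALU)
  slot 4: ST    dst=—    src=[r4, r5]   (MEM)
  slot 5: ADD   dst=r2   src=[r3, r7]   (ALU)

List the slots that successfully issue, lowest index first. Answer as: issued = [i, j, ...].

issued = [0, 1, 3, 4]

(0) want 1×MEM +1rd +0wr — yes → AL2|MU1|ME1|BR1|rd6|wr2
(1) want 1×ALU +2rd +1wr — yes → AL1|MU1|ME1|BR1|rd4|wr1
(2) want 1×ALU +2rd +1wr — WAW → AL1|MU1|ME1|BR1|rd4|wr1
(3) want 1×ALU +2rd +1wr — yes → AL0|MU1|ME1|BR1|rd2|wr0
(4) want 1×MEM +2rd +0wr — yes → AL0|MU1|ME0|BR1|rd0|wr0
(5) want 1×ALU +2rd +1wr — FU → AL0|MU1|ME0|BR1|rd0|wr0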